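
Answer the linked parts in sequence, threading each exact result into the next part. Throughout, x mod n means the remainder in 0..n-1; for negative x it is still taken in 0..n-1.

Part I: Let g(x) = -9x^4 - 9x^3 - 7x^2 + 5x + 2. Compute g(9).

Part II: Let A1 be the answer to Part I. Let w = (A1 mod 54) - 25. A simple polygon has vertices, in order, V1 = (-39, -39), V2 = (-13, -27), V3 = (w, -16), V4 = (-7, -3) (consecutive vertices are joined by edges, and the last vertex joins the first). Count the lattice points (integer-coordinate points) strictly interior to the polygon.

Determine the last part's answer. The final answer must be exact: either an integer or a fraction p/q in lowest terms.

Part I: -9*(9)^4 - 9*(9)^3 - 7*(9)^2 + 5*(9)^1 + 2 = (-59049) + (-6561) + (-567) + (45) + (2) = -66130; answer -66130
Part II: A1 = -66130; w = -5; cross terms: (-39*-27 - -13*-39)=546, (-13*-16 - -5*-27)=73, (-5*-3 - -7*-16)=-97, (-7*-39 - -39*-3)=156; twice the area = |678| = 678; area = 339; boundary points = 2 + 1 + 1 + 4 = 8; strictly interior points = area - boundary/2 + 1 = 336; answer 336

336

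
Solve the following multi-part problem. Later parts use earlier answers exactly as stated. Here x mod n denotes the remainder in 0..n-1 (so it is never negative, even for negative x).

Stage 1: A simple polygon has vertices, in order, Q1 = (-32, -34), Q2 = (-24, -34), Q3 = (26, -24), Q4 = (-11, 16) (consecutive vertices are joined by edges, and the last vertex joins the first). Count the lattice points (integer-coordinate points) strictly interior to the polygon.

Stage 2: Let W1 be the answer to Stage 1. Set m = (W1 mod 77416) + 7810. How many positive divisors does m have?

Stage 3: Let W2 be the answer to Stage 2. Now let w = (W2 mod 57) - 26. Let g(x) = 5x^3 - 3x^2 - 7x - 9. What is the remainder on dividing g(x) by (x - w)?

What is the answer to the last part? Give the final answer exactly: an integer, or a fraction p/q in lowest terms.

-30015

Stage 1: cross terms: (-32*-34 - -24*-34)=272, (-24*-24 - 26*-34)=1460, (26*16 - -11*-24)=152, (-11*-34 - -32*16)=886; twice the area = |2770| = 2770; area = 1385; boundary points = 8 + 10 + 1 + 1 = 20; strictly interior points = area - boundary/2 + 1 = 1376; answer 1376
Stage 2: W1 = 1376; m = 9186; 9186 = 2 * 3 * 1531; number of divisors = (1+1) * (1+1) * (1+1) = 8; answer 8
Stage 3: W2 = 8; w = -18; remainder = value at the root: 5*(-18)^3 - 3*(-18)^2 - 7*(-18)^1 - 9 = (-29160) + (-972) + (126) + (-9) = -30015; answer -30015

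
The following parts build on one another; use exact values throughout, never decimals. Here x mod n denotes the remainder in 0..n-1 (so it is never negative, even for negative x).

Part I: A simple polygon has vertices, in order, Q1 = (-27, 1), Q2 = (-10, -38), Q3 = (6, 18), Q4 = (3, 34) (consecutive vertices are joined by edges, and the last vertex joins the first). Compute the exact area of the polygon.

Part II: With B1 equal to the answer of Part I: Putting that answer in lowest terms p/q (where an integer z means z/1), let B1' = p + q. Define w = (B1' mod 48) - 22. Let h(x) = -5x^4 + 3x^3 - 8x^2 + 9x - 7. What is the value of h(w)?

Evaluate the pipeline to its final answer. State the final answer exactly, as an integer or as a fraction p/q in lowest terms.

Part I: cross terms: (-27*-38 - -10*1)=1036, (-10*18 - 6*-38)=48, (6*34 - 3*18)=150, (3*1 - -27*34)=921; twice the area = |2155| = 2155; area = 2155/2; answer 2155/2
Part II: B1 = 2155/2; threaded value p + q = 2157; w = 23; -5*(23)^4 + 3*(23)^3 - 8*(23)^2 + 9*(23)^1 - 7 = (-1399205) + (36501) + (-4232) + (207) + (-7) = -1366736; answer -1366736

-1366736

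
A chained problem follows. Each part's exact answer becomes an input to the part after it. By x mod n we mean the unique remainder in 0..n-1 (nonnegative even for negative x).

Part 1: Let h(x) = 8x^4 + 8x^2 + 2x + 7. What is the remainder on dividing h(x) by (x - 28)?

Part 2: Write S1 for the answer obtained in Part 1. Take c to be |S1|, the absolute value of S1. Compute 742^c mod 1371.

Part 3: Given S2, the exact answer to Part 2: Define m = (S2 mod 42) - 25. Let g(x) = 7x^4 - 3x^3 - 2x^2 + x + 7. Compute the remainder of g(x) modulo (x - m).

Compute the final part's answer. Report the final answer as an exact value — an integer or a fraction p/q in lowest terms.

478

Part 1: remainder = value at the root: 8*(28)^4 + 8*(28)^2 + 2*(28)^1 + 7 = (4917248) + (6272) + (56) + (7) = 4923583; answer 4923583
Part 2: S1 = 4923583; c = 4923583; squarings mod 1371: 742^1=742, 742^2=793, 742^4=931, 742^8=289, 742^16=1261, 742^32=1132, 742^64=910, 742^128=16, 742^256=256, 742^512=1099, 742^1024=1321, 742^2048=1129, 742^4096=982, 742^8192=511, 742^16384=631, 742^32768=571, 742^65536=1114, 742^131072=241, 742^262144=499, 742^524288=850, 742^1048576=1354, 742^2097152=289, 742^4194304=1261; 742^4923583 = 742^1 * 742^2 * 742^4 * 742^8 * 742^16 * 742^32 * 742^128 * 742^8192 * 742^65536 * 742^131072 * 742^524288 * 742^4194304 = 364 (mod 1371); answer 364
Part 3: S2 = 364; m = 3; remainder = value at the root: 7*(3)^4 - 3*(3)^3 - 2*(3)^2 + 1*(3)^1 + 7 = (567) + (-81) + (-18) + (3) + (7) = 478; answer 478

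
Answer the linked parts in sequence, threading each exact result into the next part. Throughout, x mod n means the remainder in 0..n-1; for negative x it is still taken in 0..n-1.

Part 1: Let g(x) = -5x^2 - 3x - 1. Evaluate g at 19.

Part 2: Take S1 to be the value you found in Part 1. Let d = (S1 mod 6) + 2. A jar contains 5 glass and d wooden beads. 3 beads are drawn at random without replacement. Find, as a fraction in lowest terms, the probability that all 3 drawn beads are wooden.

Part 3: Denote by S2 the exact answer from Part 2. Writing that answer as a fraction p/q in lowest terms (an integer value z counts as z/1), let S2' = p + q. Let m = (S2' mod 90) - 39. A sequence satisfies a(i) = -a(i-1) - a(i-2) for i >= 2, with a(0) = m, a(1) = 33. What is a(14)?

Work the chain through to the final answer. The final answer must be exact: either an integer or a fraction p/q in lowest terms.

-7

Part 1: -5*(19)^2 - 3*(19)^1 - 1 = (-1805) + (-57) + (-1) = -1863; answer -1863
Part 2: S1 = -1863; d = 5; total draws C(10,3) = 120; favorable C(5,3) = 10; P = 1/12; answer 1/12
Part 3: S2 = 1/12; threaded value p + q = 13; m = -26; a(2) = -1*(33) - 1*(-26) = -7; iterating: a(2)=-7, a(3)=-26, a(4)=33, a(5)=-7, a(6)=-26, a(7)=33, a(8)=-7, a(9)=-26, a(10)=33, a(11)=-7, a(12)=-26, a(13)=33, a(14)=-7; answer -7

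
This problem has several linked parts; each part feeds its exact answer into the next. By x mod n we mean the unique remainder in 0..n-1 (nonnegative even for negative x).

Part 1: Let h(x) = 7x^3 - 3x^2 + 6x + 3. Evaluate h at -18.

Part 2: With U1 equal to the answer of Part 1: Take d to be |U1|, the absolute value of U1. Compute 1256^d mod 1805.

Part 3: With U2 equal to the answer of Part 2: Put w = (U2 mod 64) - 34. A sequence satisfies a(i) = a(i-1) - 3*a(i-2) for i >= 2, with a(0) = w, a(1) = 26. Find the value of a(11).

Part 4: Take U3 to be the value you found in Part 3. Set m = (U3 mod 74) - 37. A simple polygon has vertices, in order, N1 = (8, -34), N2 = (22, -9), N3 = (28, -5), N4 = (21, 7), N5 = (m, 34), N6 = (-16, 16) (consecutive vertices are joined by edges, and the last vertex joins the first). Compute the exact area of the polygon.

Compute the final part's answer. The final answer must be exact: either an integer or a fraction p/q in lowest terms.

Part 1: 7*(-18)^3 - 3*(-18)^2 + 6*(-18)^1 + 3 = (-40824) + (-972) + (-108) + (3) = -41901; answer -41901
Part 2: U1 = -41901; d = 41901; squarings mod 1805: 1256^1=1256, 1256^2=1771, 1256^4=1156, 1256^8=636, 1256^16=176, 1256^32=291, 1256^64=1651, 1256^128=251, 1256^256=1631, 1256^512=1396, 1256^1024=1221, 1256^2048=1716, 1256^4096=701, 1256^8192=441, 1256^16384=1346, 1256^32768=1301; 1256^41901 = 1256^1 * 1256^4 * 1256^8 * 1256^32 * 1256^128 * 1256^256 * 1256^512 * 1256^8192 * 1256^32768 = 316 (mod 1805); answer 316
Part 3: U2 = 316; w = 26; a(2) = 1*(26) - 3*(26) = -52; iterating: a(2)=-52, a(3)=-130, a(4)=26, a(5)=416, a(6)=338, a(7)=-910, a(8)=-1924, a(9)=806, a(10)=6578, a(11)=4160; answer 4160
Part 4: U3 = 4160; m = -21; cross terms: (8*-9 - 22*-34)=676, (22*-5 - 28*-9)=142, (28*7 - 21*-5)=301, (21*34 - -21*7)=861, (-21*16 - -16*34)=208, (-16*-34 - 8*16)=416; twice the area = |2604| = 2604; area = 1302; answer 1302

1302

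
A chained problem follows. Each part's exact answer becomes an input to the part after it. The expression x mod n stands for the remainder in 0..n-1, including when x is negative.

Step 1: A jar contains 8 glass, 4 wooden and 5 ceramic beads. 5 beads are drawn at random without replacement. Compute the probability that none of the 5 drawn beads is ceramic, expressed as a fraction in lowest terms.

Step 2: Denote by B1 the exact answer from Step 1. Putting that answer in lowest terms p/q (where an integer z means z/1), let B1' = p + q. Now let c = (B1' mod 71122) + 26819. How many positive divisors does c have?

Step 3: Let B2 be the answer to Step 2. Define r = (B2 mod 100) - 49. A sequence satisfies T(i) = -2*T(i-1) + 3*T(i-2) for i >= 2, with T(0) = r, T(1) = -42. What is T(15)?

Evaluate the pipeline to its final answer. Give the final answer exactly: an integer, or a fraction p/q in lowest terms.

-17936172

Step 1: total draws C(17,5) = 6188; favorable C(12,5) = 792; P = 198/1547; answer 198/1547
Step 2: B1 = 198/1547; threaded value p + q = 1745; c = 28564; 28564 = 2^2 * 37 * 193; number of divisors = (2+1) * (1+1) * (1+1) = 12; answer 12
Step 3: B2 = 12; r = -37; T(2) = -2*(-42) + 3*(-37) = -27; iterating: T(2)=-27, T(3)=-72, T(4)=63, T(5)=-342, T(6)=873, T(7)=-2772, T(8)=8163, T(9)=-24642, T(10)=73773, T(11)=-221472, T(12)=664263, T(13)=-1992942, T(14)=5978673, T(15)=-17936172; answer -17936172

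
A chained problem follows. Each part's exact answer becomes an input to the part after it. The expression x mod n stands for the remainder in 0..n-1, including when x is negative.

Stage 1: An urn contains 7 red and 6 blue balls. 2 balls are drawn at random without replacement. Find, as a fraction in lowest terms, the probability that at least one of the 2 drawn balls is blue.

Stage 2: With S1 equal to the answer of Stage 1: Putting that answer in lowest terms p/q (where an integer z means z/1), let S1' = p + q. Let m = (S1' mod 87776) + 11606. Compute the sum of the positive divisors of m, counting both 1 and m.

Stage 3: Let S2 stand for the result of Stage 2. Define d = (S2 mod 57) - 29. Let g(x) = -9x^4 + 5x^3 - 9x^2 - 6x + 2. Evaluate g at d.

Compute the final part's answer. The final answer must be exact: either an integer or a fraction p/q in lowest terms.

Stage 1: total draws C(13,2) = 78; complement C(7,2) = 21; favorable 78 - 21 = 57; P = 19/26; answer 19/26
Stage 2: S1 = 19/26; threaded value p + q = 45; m = 11651; 11651 = 61 * 191; sigma = (1 + 61) * (1 + 191) = 62 * 192 = 11904; answer 11904
Stage 3: S2 = 11904; d = 19; -9*(19)^4 + 5*(19)^3 - 9*(19)^2 - 6*(19)^1 + 2 = (-1172889) + (34295) + (-3249) + (-114) + (2) = -1141955; answer -1141955

-1141955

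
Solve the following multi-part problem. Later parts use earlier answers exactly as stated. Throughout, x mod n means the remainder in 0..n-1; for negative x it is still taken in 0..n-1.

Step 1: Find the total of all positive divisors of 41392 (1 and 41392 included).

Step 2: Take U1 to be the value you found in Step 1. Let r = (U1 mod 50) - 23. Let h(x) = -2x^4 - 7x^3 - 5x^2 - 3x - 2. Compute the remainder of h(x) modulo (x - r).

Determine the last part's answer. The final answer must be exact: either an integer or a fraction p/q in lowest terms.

-477091

Step 1: 41392 = 2^4 * 13 * 199; sigma = (1 + 2 + 4 + 8 + 16) * (1 + 13) * (1 + 199) = 31 * 14 * 200 = 86800; answer 86800
Step 2: U1 = 86800; r = -23; remainder = value at the root: -2*(-23)^4 - 7*(-23)^3 - 5*(-23)^2 - 3*(-23)^1 - 2 = (-559682) + (85169) + (-2645) + (69) + (-2) = -477091; answer -477091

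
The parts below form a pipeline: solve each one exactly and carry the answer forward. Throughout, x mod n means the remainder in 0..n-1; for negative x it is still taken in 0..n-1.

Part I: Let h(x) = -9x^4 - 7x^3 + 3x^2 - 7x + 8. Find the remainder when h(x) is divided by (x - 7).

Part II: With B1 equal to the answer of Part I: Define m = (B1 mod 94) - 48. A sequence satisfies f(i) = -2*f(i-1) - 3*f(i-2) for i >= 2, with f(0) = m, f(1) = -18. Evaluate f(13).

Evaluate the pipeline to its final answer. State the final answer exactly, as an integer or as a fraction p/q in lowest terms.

Part I: remainder = value at the root: -9*(7)^4 - 7*(7)^3 + 3*(7)^2 - 7*(7)^1 + 8 = (-21609) + (-2401) + (147) + (-49) + (8) = -23904; answer -23904
Part II: B1 = -23904; m = 18; f(2) = -2*(-18) - 3*(18) = -18; iterating: f(2)=-18, f(3)=90, f(4)=-126, f(5)=-18, f(6)=414, f(7)=-774, f(8)=306, f(9)=1710, f(10)=-4338, f(11)=3546, f(12)=5922, f(13)=-22482; answer -22482

-22482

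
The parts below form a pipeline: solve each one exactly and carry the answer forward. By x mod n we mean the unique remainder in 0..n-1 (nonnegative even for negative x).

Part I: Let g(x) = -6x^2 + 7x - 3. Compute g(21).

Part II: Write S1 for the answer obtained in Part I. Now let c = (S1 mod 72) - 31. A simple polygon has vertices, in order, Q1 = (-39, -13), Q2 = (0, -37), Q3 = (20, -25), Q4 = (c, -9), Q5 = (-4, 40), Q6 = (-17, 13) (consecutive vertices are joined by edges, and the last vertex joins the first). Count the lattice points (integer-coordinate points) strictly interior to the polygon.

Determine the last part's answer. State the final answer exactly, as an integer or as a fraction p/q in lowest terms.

Part I: -6*(21)^2 + 7*(21)^1 - 3 = (-2646) + (147) + (-3) = -2502; answer -2502
Part II: S1 = -2502; c = -13; cross terms: (-39*-37 - 0*-13)=1443, (0*-25 - 20*-37)=740, (20*-9 - -13*-25)=-505, (-13*40 - -4*-9)=-556, (-4*13 - -17*40)=628, (-17*-13 - -39*13)=728; twice the area = |2478| = 2478; area = 1239; boundary points = 3 + 4 + 1 + 1 + 1 + 2 = 12; strictly interior points = area - boundary/2 + 1 = 1234; answer 1234

1234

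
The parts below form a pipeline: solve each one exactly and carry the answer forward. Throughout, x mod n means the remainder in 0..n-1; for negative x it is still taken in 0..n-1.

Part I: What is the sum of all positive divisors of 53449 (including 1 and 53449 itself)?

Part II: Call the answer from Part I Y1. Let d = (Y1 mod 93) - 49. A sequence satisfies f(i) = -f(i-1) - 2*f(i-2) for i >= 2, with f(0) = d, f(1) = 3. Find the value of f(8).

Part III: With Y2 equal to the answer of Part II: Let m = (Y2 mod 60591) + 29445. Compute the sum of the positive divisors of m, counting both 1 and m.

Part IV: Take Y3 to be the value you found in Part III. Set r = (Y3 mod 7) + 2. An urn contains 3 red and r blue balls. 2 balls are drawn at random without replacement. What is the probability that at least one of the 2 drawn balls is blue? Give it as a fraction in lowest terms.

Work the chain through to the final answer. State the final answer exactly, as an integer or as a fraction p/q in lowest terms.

7/10

Part I: 53449 = 11 * 43 * 113; sigma = (1 + 11) * (1 + 43) * (1 + 113) = 12 * 44 * 114 = 60192; answer 60192
Part II: Y1 = 60192; d = -28; f(2) = -1*(3) - 2*(-28) = 53; iterating: f(2)=53, f(3)=-59, f(4)=-47, f(5)=165, f(6)=-71, f(7)=-259, f(8)=401; answer 401
Part III: Y2 = 401; m = 29846; 29846 = 2 * 14923; sigma = (1 + 2) * (1 + 14923) = 3 * 14924 = 44772; answer 44772
Part IV: Y3 = 44772; r = 2; total draws C(5,2) = 10; complement C(3,2) = 3; favorable 10 - 3 = 7; P = 7/10; answer 7/10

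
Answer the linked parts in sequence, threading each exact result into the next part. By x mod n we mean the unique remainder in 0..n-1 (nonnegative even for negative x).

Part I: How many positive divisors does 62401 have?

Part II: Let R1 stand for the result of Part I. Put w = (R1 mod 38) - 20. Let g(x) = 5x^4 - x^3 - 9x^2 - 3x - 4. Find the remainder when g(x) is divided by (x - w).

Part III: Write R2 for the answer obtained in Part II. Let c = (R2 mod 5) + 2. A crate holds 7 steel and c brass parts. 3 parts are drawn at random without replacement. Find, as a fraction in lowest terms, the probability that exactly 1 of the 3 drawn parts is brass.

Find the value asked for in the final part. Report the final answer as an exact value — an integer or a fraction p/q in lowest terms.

21/40

Part I: 62401 is prime, so its only divisors are 1 and 62401; count = 2; answer 2
Part II: R1 = 2; w = -18; remainder = value at the root: 5*(-18)^4 - 1*(-18)^3 - 9*(-18)^2 - 3*(-18)^1 - 4 = (524880) + (5832) + (-2916) + (54) + (-4) = 527846; answer 527846
Part III: R2 = 527846; c = 3; total draws C(10,3) = 120; favorable C(3,1)*C(7,2) = 63; P = 21/40; answer 21/40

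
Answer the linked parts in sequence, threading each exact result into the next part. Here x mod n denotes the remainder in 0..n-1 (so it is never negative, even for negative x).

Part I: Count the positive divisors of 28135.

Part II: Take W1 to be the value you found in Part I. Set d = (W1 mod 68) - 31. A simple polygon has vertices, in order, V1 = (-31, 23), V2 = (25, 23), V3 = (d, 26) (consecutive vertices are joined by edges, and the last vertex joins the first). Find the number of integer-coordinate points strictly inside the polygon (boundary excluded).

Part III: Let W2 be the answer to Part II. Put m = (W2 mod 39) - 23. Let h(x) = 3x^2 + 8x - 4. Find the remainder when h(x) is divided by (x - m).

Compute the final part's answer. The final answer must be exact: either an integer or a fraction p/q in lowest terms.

87

Part I: 28135 = 5 * 17 * 331; number of divisors = (1+1) * (1+1) * (1+1) = 8; answer 8
Part II: W1 = 8; d = -23; cross terms: (-31*23 - 25*23)=-1288, (25*26 - -23*23)=1179, (-23*23 - -31*26)=277; twice the area = |168| = 168; area = 84; boundary points = 56 + 3 + 1 = 60; strictly interior points = area - boundary/2 + 1 = 55; answer 55
Part III: W2 = 55; m = -7; remainder = value at the root: 3*(-7)^2 + 8*(-7)^1 - 4 = (147) + (-56) + (-4) = 87; answer 87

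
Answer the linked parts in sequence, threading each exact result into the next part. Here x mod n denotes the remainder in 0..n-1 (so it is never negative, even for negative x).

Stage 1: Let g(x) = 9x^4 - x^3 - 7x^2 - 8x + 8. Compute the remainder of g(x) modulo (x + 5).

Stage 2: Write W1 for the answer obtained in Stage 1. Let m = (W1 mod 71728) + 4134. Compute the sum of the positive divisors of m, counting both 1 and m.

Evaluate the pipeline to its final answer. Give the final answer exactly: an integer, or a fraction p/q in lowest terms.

10656

Stage 1: remainder = value at the root: 9*(-5)^4 - 1*(-5)^3 - 7*(-5)^2 - 8*(-5)^1 + 8 = (5625) + (125) + (-175) + (40) + (8) = 5623; answer 5623
Stage 2: W1 = 5623; m = 9757; 9757 = 11 * 887; sigma = (1 + 11) * (1 + 887) = 12 * 888 = 10656; answer 10656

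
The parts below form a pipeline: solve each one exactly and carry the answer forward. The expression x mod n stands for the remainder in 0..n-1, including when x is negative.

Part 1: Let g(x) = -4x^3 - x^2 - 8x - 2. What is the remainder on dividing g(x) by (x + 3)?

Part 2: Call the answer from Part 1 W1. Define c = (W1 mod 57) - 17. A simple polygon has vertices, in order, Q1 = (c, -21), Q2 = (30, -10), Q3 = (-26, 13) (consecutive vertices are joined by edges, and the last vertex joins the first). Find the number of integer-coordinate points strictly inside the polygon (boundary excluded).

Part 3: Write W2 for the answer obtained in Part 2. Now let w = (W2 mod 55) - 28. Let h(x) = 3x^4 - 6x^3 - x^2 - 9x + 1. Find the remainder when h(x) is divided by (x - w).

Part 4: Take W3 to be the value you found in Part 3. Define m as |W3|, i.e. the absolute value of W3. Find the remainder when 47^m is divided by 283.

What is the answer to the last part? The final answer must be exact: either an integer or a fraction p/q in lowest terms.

255

Part 1: remainder = value at the root: -4*(-3)^3 - 1*(-3)^2 - 8*(-3)^1 - 2 = (108) + (-9) + (24) + (-2) = 121; answer 121
Part 2: W1 = 121; c = -10; cross terms: (-10*-10 - 30*-21)=730, (30*13 - -26*-10)=130, (-26*-21 - -10*13)=676; twice the area = |1536| = 1536; area = 768; boundary points = 1 + 1 + 2 = 4; strictly interior points = area - boundary/2 + 1 = 767; answer 767
Part 3: W2 = 767; w = 24; remainder = value at the root: 3*(24)^4 - 6*(24)^3 - 1*(24)^2 - 9*(24)^1 + 1 = (995328) + (-82944) + (-576) + (-216) + (1) = 911593; answer 911593
Part 4: W3 = 911593; m = 911593; squarings mod 283: 47^1=47, 47^2=228, 47^4=195, 47^8=103, 47^16=138, 47^32=83, 47^64=97, 47^128=70, 47^256=89, 47^512=280, 47^1024=9, 47^2048=81, 47^4096=52, 47^8192=157, 47^16384=28, 47^32768=218, 47^65536=263, 47^131072=117, 47^262144=105, 47^524288=271; 47^911593 = 47^1 * 47^8 * 47^32 * 47^64 * 47^128 * 47^2048 * 47^8192 * 47^16384 * 47^32768 * 47^65536 * 47^262144 * 47^524288 = 255 (mod 283); answer 255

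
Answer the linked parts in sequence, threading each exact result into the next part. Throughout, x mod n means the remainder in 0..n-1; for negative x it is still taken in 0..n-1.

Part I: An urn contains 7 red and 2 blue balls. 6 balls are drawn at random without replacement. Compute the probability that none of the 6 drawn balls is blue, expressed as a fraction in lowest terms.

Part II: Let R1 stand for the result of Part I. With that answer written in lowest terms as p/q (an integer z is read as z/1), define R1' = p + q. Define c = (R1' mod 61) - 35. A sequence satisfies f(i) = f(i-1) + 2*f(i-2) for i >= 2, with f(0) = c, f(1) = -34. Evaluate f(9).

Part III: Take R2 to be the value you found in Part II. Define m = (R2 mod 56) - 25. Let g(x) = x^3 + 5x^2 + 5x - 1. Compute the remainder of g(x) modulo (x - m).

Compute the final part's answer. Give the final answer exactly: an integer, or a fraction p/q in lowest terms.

2

Part I: total draws C(9,6) = 84; favorable C(7,6) = 7; P = 1/12; answer 1/12
Part II: R1 = 1/12; threaded value p + q = 13; c = -22; f(2) = 1*(-34) + 2*(-22) = -78; iterating: f(2)=-78, f(3)=-146, f(4)=-302, f(5)=-594, f(6)=-1198, f(7)=-2386, f(8)=-4782, f(9)=-9554; answer -9554
Part III: R2 = -9554; m = -3; remainder = value at the root: 1*(-3)^3 + 5*(-3)^2 + 5*(-3)^1 - 1 = (-27) + (45) + (-15) + (-1) = 2; answer 2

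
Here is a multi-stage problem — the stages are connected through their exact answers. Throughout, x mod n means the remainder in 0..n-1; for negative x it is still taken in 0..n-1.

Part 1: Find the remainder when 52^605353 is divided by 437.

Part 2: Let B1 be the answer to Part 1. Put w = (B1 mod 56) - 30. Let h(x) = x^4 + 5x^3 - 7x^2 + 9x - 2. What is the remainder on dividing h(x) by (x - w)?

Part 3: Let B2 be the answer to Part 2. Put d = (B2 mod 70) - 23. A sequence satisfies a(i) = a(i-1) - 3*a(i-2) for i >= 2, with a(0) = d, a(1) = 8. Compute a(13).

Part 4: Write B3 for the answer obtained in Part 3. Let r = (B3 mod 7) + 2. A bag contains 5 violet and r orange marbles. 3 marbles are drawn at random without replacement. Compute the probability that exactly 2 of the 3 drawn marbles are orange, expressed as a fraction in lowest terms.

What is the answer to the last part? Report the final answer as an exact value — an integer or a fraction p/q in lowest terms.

Part 1: squarings mod 437: 52^1=52, 52^2=82, 52^4=169, 52^8=156, 52^16=301, 52^32=142, 52^64=62, 52^128=348, 52^256=55, 52^512=403, 52^1024=282, 52^2048=427, 52^4096=100, 52^8192=386, 52^16384=416, 52^32768=4, 52^65536=16, 52^131072=256, 52^262144=423, 52^524288=196; 52^605353 = 52^1 * 52^8 * 52^32 * 52^128 * 52^1024 * 52^2048 * 52^4096 * 52^8192 * 52^65536 * 52^524288 = 420 (mod 437); answer 420
Part 2: B1 = 420; w = -2; remainder = value at the root: 1*(-2)^4 + 5*(-2)^3 - 7*(-2)^2 + 9*(-2)^1 - 2 = (16) + (-40) + (-28) + (-18) + (-2) = -72; answer -72
Part 3: B2 = -72; d = 45; a(2) = 1*(8) - 3*(45) = -127; iterating: a(2)=-127, a(3)=-151, a(4)=230, a(5)=683, a(6)=-7, a(7)=-2056, a(8)=-2035, a(9)=4133, a(10)=10238, a(11)=-2161, a(12)=-32875, a(13)=-26392; answer -26392
Part 4: B3 = -26392; r = 7; total draws C(12,3) = 220; favorable C(7,2)*C(5,1) = 105; P = 21/44; answer 21/44

21/44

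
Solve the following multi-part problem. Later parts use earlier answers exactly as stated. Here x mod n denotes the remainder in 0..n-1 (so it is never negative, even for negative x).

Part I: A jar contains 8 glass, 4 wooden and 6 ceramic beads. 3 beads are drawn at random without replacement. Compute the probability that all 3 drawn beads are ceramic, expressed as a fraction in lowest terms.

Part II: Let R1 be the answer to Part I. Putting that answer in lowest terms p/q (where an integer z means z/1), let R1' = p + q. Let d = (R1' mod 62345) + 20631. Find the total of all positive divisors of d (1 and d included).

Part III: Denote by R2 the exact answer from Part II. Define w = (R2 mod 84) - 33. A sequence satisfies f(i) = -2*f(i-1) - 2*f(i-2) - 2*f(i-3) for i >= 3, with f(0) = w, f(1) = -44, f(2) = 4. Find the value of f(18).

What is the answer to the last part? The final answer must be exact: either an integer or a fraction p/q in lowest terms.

-23360

Part I: total draws C(18,3) = 816; favorable C(6,3) = 20; P = 5/204; answer 5/204
Part II: R1 = 5/204; threaded value p + q = 209; d = 20840; 20840 = 2^3 * 5 * 521; sigma = (1 + 2 + 4 + 8) * (1 + 5) * (1 + 521) = 15 * 6 * 522 = 46980; answer 46980
Part III: R2 = 46980; w = -9; f(3) = -2*(4) - 2*(-44) - 2*(-9) = 98; iterating: f(3)=98, f(4)=-116, f(5)=28, f(6)=-20, f(7)=216, f(8)=-448, f(9)=504, f(10)=-544, f(11)=976, f(12)=-1872, f(13)=2880, f(14)=-3968, f(15)=5920, f(16)=-9664, f(17)=15424, f(18)=-23360; answer -23360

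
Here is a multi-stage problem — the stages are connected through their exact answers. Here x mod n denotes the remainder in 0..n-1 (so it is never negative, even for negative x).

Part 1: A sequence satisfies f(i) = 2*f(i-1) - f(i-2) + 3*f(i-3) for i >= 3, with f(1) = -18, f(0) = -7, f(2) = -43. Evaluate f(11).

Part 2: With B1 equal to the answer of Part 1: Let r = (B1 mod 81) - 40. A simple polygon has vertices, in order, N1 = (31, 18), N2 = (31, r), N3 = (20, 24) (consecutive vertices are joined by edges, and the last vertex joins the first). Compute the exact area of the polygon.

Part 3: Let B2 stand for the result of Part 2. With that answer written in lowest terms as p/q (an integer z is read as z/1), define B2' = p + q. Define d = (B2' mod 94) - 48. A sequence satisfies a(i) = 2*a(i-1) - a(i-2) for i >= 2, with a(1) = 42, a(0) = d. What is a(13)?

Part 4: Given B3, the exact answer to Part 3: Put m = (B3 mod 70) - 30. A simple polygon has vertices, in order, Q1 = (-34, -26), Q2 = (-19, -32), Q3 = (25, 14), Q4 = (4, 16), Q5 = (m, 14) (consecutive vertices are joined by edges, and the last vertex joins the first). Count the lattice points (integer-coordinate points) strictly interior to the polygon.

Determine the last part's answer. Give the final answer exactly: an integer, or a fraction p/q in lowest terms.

Part 1: f(3) = 2*(-43) - 1*(-18) + 3*(-7) = -89; iterating: f(3)=-89, f(4)=-189, f(5)=-418, f(6)=-914, f(7)=-1977, f(8)=-4294, f(9)=-9353, f(10)=-20343, f(11)=-44215; answer -44215
Part 2: B1 = -44215; r = -29; cross terms: (31*-29 - 31*18)=-1457, (31*24 - 20*-29)=1324, (20*18 - 31*24)=-384; twice the area = |-517| = 517; area = 517/2; answer 517/2
Part 3: B2 = 517/2; threaded value p + q = 519; d = 1; a(2) = 2*(42) - 1*(1) = 83; iterating: a(2)=83, a(3)=124, a(4)=165, a(5)=206, a(6)=247, a(7)=288, a(8)=329, a(9)=370, a(10)=411, a(11)=452, a(12)=493, a(13)=534; answer 534
Part 4: B3 = 534; m = 14; cross terms: (-34*-32 - -19*-26)=594, (-19*14 - 25*-32)=534, (25*16 - 4*14)=344, (4*14 - 14*16)=-168, (14*-26 - -34*14)=112; twice the area = |1416| = 1416; area = 708; boundary points = 3 + 2 + 1 + 2 + 8 = 16; strictly interior points = area - boundary/2 + 1 = 701; answer 701

701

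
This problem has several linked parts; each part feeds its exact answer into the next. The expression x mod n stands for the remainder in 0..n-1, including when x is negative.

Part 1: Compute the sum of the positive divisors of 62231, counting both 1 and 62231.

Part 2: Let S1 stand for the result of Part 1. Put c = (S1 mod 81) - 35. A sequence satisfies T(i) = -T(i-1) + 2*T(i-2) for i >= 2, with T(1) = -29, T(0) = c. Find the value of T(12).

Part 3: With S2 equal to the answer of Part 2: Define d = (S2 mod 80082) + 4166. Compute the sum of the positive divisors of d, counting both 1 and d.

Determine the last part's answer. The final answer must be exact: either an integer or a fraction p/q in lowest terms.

Part 1: 62231 = 13 * 4787; sigma = (1 + 13) * (1 + 4787) = 14 * 4788 = 67032; answer 67032
Part 2: S1 = 67032; c = 10; T(2) = -1*(-29) + 2*(10) = 49; iterating: T(2)=49, T(3)=-107, T(4)=205, T(5)=-419, T(6)=829, T(7)=-1667, T(8)=3325, T(9)=-6659, T(10)=13309, T(11)=-26627, T(12)=53245; answer 53245
Part 3: S2 = 53245; d = 57411; 57411 = 3^2 * 6379; sigma = (1 + 3 + 9) * (1 + 6379) = 13 * 6380 = 82940; answer 82940

82940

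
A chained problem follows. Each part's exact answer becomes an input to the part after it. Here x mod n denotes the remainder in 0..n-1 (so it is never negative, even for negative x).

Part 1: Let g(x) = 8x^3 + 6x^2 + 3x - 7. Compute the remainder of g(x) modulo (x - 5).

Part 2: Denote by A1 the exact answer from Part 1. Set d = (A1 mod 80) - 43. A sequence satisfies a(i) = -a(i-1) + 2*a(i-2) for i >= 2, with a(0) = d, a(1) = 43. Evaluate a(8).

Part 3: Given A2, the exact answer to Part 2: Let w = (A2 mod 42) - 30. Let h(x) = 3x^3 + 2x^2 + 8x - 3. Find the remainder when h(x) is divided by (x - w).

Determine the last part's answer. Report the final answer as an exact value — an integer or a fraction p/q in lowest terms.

Part 1: remainder = value at the root: 8*(5)^3 + 6*(5)^2 + 3*(5)^1 - 7 = (1000) + (150) + (15) + (-7) = 1158; answer 1158
Part 2: A1 = 1158; d = -5; a(2) = -1*(43) + 2*(-5) = -53; iterating: a(2)=-53, a(3)=139, a(4)=-245, a(5)=523, a(6)=-1013, a(7)=2059, a(8)=-4085; answer -4085
Part 3: A2 = -4085; w = 1; remainder = value at the root: 3*(1)^3 + 2*(1)^2 + 8*(1)^1 - 3 = (3) + (2) + (8) + (-3) = 10; answer 10

10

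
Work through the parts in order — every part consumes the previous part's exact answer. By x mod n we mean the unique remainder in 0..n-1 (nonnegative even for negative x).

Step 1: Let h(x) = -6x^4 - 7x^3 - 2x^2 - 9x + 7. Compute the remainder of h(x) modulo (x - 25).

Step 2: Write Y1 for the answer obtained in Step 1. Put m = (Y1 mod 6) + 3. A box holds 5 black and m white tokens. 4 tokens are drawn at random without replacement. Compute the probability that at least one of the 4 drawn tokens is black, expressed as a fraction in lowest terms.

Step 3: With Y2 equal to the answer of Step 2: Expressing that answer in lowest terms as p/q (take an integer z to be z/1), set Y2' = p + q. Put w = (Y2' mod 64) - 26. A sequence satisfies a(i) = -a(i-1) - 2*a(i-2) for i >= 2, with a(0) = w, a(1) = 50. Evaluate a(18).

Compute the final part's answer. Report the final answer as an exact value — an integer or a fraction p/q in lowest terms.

Step 1: remainder = value at the root: -6*(25)^4 - 7*(25)^3 - 2*(25)^2 - 9*(25)^1 + 7 = (-2343750) + (-109375) + (-1250) + (-225) + (7) = -2454593; answer -2454593
Step 2: Y1 = -2454593; m = 4; total draws C(9,4) = 126; complement C(4,4) = 1; favorable 126 - 1 = 125; P = 125/126; answer 125/126
Step 3: Y2 = 125/126; threaded value p + q = 251; w = 33; a(2) = -1*(50) - 2*(33) = -116; iterating: a(2)=-116, a(3)=16, a(4)=216, a(5)=-248, a(6)=-184, a(7)=680, a(8)=-312, a(9)=-1048, a(10)=1672, a(11)=424, a(12)=-3768, a(13)=2920, a(14)=4616, a(15)=-10456, a(16)=1224, a(17)=19688, a(18)=-22136; answer -22136

-22136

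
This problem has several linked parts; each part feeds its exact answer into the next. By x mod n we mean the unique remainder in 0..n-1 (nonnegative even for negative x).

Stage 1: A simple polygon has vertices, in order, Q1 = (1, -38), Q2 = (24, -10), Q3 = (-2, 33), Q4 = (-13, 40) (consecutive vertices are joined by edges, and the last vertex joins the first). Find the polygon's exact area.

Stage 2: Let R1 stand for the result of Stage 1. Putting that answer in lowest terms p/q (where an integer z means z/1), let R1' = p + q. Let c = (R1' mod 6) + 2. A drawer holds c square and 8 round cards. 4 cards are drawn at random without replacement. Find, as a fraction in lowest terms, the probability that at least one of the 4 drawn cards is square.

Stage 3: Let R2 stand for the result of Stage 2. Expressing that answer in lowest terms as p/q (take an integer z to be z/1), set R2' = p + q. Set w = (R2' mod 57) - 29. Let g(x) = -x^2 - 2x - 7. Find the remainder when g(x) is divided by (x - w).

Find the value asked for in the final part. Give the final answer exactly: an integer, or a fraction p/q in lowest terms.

Stage 1: cross terms: (1*-10 - 24*-38)=902, (24*33 - -2*-10)=772, (-2*40 - -13*33)=349, (-13*-38 - 1*40)=454; twice the area = |2477| = 2477; area = 2477/2; answer 2477/2
Stage 2: R1 = 2477/2; threaded value p + q = 2479; c = 3; total draws C(11,4) = 330; complement C(8,4) = 70; favorable 330 - 70 = 260; P = 26/33; answer 26/33
Stage 3: R2 = 26/33; threaded value p + q = 59; w = -27; remainder = value at the root: -1*(-27)^2 - 2*(-27)^1 - 7 = (-729) + (54) + (-7) = -682; answer -682

-682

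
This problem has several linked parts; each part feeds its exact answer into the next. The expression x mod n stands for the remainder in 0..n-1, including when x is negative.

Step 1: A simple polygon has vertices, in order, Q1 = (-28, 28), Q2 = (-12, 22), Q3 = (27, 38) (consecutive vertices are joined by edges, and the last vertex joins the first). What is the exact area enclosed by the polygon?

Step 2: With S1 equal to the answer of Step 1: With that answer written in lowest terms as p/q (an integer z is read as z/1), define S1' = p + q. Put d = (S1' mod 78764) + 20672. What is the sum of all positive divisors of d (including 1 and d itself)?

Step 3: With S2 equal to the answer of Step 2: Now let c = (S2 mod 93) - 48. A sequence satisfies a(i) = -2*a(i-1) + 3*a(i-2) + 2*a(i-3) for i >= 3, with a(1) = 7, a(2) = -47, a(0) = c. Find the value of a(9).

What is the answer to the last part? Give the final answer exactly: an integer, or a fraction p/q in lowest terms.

Step 1: cross terms: (-28*22 - -12*28)=-280, (-12*38 - 27*22)=-1050, (27*28 - -28*38)=1820; twice the area = |490| = 490; area = 245; answer 245
Step 2: S1 = 245; threaded value p + q = 246; d = 20918; 20918 = 2 * 10459; sigma = (1 + 2) * (1 + 10459) = 3 * 10460 = 31380; answer 31380
Step 3: S2 = 31380; c = -9; a(3) = -2*(-47) + 3*(7) + 2*(-9) = 97; iterating: a(3)=97, a(4)=-321, a(5)=839, a(6)=-2447, a(7)=6769, a(8)=-19201, a(9)=53815; answer 53815

53815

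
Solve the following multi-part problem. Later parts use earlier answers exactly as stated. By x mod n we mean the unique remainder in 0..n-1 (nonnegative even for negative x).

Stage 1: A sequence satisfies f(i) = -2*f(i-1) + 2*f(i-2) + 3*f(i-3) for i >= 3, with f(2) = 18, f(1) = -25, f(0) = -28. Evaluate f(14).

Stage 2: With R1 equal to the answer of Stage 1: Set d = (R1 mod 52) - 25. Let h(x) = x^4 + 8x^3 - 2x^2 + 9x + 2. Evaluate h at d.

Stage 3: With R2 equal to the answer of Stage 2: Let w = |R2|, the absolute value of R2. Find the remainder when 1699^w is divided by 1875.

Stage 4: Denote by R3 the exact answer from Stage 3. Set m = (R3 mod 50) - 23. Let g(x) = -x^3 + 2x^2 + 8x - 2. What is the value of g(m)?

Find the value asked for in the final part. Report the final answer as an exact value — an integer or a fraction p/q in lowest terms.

Stage 1: f(3) = -2*(18) + 2*(-25) + 3*(-28) = -170; iterating: f(3)=-170, f(4)=301, f(5)=-888, f(6)=1868, f(7)=-4609, f(8)=10290, f(9)=-24194, f(10)=55141, f(11)=-127800, f(12)=293300, f(13)=-676777, f(14)=1556754; answer 1556754
Stage 2: R1 = 1556754; d = 5; 1*(5)^4 + 8*(5)^3 - 2*(5)^2 + 9*(5)^1 + 2 = (625) + (1000) + (-50) + (45) + (2) = 1622; answer 1622
Stage 3: R2 = 1622; w = 1622; squarings mod 1875: 1699^1=1699, 1699^2=976, 1699^4=76, 1699^8=151, 1699^16=301, 1699^32=601, 1699^64=1201, 1699^128=526, 1699^256=1051, 1699^512=226, 1699^1024=451; 1699^1622 = 1699^2 * 1699^4 * 1699^16 * 1699^64 * 1699^512 * 1699^1024 = 1351 (mod 1875); answer 1351
Stage 4: R3 = 1351; m = -22; -1*(-22)^3 + 2*(-22)^2 + 8*(-22)^1 - 2 = (10648) + (968) + (-176) + (-2) = 11438; answer 11438

11438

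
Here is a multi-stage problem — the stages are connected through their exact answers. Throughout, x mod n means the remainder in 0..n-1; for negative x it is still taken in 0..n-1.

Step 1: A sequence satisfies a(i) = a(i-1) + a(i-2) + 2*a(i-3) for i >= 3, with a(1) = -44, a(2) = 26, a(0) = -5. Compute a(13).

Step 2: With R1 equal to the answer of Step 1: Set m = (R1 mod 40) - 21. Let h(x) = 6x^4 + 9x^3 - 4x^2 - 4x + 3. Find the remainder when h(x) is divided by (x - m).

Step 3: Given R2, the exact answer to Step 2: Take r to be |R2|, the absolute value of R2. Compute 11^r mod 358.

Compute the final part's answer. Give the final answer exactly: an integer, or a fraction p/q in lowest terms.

Step 1: a(3) = 1*(26) + 1*(-44) + 2*(-5) = -28; iterating: a(3)=-28, a(4)=-90, a(5)=-66, a(6)=-212, a(7)=-458, a(8)=-802, a(9)=-1684, a(10)=-3402, a(11)=-6690, a(12)=-13460, a(13)=-26954; answer -26954
Step 2: R1 = -26954; m = -15; remainder = value at the root: 6*(-15)^4 + 9*(-15)^3 - 4*(-15)^2 - 4*(-15)^1 + 3 = (303750) + (-30375) + (-900) + (60) + (3) = 272538; answer 272538
Step 3: R2 = 272538; r = 272538; squarings mod 358: 11^1=11, 11^2=121, 11^4=321, 11^8=295, 11^16=31, 11^32=245, 11^64=239, 11^128=199, 11^256=221, 11^512=153, 11^1024=139, 11^2048=347, 11^4096=121, 11^8192=321, 11^16384=295, 11^32768=31, 11^65536=245, 11^131072=239, 11^262144=199; 11^272538 = 11^2 * 11^8 * 11^16 * 11^128 * 11^2048 * 11^8192 * 11^262144 = 285 (mod 358); answer 285

285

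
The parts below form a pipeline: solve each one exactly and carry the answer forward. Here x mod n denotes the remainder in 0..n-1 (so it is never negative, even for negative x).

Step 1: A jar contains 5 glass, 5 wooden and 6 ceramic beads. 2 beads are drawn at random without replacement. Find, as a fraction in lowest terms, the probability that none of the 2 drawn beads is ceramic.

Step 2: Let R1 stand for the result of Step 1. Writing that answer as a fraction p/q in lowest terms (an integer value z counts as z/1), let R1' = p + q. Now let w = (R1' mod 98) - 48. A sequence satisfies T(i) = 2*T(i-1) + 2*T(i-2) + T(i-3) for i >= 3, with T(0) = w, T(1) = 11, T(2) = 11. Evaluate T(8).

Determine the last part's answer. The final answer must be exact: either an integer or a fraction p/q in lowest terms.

2723

Step 1: total draws C(16,2) = 120; favorable C(10,2) = 45; P = 3/8; answer 3/8
Step 2: R1 = 3/8; threaded value p + q = 11; w = -37; T(3) = 2*(11) + 2*(11) + 1*(-37) = 7; iterating: T(3)=7, T(4)=47, T(5)=119, T(6)=339, T(7)=963, T(8)=2723; answer 2723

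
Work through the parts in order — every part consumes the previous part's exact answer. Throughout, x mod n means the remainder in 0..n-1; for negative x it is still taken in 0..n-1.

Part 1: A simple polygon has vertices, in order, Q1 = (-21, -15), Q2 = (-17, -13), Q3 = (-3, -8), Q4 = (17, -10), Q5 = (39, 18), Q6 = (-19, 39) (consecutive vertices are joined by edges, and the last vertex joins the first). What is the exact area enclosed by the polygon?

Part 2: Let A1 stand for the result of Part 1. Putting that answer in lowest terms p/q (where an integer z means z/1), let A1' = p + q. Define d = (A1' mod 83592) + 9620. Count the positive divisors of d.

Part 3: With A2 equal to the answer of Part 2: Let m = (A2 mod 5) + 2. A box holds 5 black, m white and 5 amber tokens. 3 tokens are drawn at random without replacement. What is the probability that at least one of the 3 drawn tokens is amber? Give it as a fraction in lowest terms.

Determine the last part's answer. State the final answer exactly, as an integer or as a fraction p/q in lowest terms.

10/13

Part 1: cross terms: (-21*-13 - -17*-15)=18, (-17*-8 - -3*-13)=97, (-3*-10 - 17*-8)=166, (17*18 - 39*-10)=696, (39*39 - -19*18)=1863, (-19*-15 - -21*39)=1104; twice the area = |3944| = 3944; area = 1972; answer 1972
Part 2: A1 = 1972; threaded value p + q = 1973; d = 11593; 11593 is prime, so its only divisors are 1 and 11593; count = 2; answer 2
Part 3: A2 = 2; m = 4; total draws C(14,3) = 364; complement C(9,3) = 84; favorable 364 - 84 = 280; P = 10/13; answer 10/13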